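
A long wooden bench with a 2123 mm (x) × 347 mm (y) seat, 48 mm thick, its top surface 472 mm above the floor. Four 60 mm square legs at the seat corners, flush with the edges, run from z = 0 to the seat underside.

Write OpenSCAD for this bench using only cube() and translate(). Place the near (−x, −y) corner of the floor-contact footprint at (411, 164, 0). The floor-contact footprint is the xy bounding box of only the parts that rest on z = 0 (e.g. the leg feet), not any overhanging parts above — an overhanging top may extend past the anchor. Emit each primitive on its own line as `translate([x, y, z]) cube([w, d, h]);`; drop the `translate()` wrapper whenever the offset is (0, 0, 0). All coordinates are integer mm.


translate([411, 164, 424]) cube([2123, 347, 48]);
translate([411, 164, 0]) cube([60, 60, 424]);
translate([411, 451, 0]) cube([60, 60, 424]);
translate([2474, 164, 0]) cube([60, 60, 424]);
translate([2474, 451, 0]) cube([60, 60, 424]);


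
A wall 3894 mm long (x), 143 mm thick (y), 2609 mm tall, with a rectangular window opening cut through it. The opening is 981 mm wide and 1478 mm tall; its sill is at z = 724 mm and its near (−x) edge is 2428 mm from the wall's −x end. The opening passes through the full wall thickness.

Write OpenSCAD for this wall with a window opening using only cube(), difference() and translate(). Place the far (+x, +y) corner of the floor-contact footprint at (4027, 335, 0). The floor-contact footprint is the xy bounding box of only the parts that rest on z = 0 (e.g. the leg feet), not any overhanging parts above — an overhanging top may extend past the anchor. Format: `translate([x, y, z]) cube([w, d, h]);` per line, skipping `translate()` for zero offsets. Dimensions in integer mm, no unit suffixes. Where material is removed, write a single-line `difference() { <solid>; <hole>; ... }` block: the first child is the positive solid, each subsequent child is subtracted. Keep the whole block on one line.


difference() { translate([133, 192, 0]) cube([3894, 143, 2609]); translate([2561, 192, 724]) cube([981, 143, 1478]); }


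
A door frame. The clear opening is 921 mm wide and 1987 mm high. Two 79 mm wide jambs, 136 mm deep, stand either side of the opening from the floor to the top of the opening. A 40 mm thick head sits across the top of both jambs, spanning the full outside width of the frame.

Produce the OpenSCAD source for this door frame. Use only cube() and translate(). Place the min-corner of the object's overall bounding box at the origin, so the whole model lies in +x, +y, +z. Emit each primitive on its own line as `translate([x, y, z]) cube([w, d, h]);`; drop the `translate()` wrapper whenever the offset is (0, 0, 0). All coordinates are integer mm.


cube([79, 136, 1987]);
translate([1000, 0, 0]) cube([79, 136, 1987]);
translate([0, 0, 1987]) cube([1079, 136, 40]);


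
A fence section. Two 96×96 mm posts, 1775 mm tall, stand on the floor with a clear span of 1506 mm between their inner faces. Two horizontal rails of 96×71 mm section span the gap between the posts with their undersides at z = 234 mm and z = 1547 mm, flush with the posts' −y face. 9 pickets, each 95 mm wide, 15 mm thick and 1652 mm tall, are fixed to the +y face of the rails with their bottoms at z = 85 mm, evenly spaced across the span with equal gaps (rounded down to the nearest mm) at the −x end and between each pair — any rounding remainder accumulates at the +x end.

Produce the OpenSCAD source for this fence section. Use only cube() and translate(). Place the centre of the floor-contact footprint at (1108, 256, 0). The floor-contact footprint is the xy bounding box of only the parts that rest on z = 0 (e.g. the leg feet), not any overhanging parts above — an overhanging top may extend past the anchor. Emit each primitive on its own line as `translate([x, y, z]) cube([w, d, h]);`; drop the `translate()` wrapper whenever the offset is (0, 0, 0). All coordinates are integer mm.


translate([259, 208, 0]) cube([96, 96, 1775]);
translate([1861, 208, 0]) cube([96, 96, 1775]);
translate([355, 208, 234]) cube([1506, 96, 71]);
translate([355, 208, 1547]) cube([1506, 96, 71]);
translate([420, 304, 85]) cube([95, 15, 1652]);
translate([580, 304, 85]) cube([95, 15, 1652]);
translate([740, 304, 85]) cube([95, 15, 1652]);
translate([900, 304, 85]) cube([95, 15, 1652]);
translate([1060, 304, 85]) cube([95, 15, 1652]);
translate([1220, 304, 85]) cube([95, 15, 1652]);
translate([1380, 304, 85]) cube([95, 15, 1652]);
translate([1540, 304, 85]) cube([95, 15, 1652]);
translate([1700, 304, 85]) cube([95, 15, 1652]);


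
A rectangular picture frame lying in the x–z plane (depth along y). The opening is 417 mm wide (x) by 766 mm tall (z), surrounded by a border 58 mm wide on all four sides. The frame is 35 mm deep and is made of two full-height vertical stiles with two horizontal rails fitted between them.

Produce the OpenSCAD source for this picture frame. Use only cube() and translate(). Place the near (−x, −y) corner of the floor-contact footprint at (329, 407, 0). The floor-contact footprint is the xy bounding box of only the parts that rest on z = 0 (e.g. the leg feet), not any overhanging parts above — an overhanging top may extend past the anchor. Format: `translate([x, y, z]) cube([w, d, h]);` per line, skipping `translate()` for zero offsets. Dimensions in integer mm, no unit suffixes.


translate([329, 407, 0]) cube([58, 35, 882]);
translate([804, 407, 0]) cube([58, 35, 882]);
translate([387, 407, 0]) cube([417, 35, 58]);
translate([387, 407, 824]) cube([417, 35, 58]);


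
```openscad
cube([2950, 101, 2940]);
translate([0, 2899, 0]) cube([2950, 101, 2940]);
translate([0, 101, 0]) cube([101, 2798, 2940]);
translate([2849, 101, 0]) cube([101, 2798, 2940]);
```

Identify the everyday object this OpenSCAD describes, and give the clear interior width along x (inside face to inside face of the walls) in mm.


A house (or room) frame. The interior width is 2748 mm.

Four 2940 mm walls enclosing a rectangle with no floor or roof — a room or house frame. Outside width is 2950 mm and wall thickness is 101 mm, so the interior width is 2950 − 2 × 101 = 2748 mm.


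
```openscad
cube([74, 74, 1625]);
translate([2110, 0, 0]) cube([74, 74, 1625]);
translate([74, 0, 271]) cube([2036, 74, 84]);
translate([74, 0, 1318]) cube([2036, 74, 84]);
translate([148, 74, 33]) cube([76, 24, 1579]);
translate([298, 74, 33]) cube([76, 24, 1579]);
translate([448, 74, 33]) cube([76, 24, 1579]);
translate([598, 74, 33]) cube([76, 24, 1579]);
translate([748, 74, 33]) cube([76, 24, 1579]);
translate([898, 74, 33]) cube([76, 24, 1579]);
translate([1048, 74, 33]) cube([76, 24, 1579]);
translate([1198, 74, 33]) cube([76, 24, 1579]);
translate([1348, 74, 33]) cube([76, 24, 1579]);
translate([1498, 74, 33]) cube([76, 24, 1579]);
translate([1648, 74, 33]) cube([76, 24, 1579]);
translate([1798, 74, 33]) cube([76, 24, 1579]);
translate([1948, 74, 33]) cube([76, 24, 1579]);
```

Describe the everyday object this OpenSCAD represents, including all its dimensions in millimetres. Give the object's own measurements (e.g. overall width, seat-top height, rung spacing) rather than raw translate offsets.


A fence section. Two 74×74 mm posts, 1625 mm tall, stand on the floor with a clear span of 2036 mm between their inner faces. Two horizontal rails of 74×84 mm section span the gap between the posts with their undersides at z = 271 mm and z = 1318 mm, flush with the posts' −y face. 13 pickets, each 76 mm wide, 24 mm thick and 1579 mm tall, are fixed to the +y face of the rails with their bottoms at z = 33 mm, spaced across the span with a 74 mm gap after the −x post and between neighbouring pickets, with 86 mm left before the +x post.


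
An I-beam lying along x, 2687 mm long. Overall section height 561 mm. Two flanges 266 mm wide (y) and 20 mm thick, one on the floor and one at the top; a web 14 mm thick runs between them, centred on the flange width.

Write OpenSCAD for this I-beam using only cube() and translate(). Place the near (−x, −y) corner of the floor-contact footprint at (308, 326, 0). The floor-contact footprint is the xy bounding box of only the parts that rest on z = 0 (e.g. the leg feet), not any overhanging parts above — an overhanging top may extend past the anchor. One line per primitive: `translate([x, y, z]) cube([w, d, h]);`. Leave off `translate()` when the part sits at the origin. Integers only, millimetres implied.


translate([308, 326, 0]) cube([2687, 266, 20]);
translate([308, 452, 20]) cube([2687, 14, 521]);
translate([308, 326, 541]) cube([2687, 266, 20]);


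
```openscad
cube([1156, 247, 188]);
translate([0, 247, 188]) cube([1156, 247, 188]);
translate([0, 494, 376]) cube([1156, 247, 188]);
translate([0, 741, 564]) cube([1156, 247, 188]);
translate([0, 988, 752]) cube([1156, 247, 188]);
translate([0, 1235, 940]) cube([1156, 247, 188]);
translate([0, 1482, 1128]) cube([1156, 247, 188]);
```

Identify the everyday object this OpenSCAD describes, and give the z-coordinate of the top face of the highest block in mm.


A staircase. The total rise is 1316 mm.

7 identical blocks, each offset up and back from the previous — a staircase. Each step is 188 mm tall and there are 7 of them, so the total rise is 7 × 188 = 1316 mm.


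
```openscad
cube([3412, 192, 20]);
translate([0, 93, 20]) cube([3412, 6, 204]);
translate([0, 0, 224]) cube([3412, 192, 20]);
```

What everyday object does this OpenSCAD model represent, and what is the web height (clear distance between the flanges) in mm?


An I-beam. The web height is 204 mm.

Two wide flanges with a thin centred web — an I-beam. Overall 244 mm minus two 20 mm flanges gives a web of 244 − 2·20 = 204 mm.


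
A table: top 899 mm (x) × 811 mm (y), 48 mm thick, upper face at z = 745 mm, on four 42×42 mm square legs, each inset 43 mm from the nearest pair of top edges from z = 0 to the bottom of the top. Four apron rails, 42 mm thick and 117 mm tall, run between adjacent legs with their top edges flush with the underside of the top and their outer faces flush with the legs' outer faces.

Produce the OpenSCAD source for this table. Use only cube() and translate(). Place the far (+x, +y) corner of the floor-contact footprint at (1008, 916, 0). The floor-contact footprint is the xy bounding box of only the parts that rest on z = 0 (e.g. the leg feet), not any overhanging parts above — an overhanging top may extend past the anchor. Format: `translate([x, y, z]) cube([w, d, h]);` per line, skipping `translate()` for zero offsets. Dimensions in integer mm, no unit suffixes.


translate([152, 148, 697]) cube([899, 811, 48]);
translate([195, 191, 0]) cube([42, 42, 697]);
translate([966, 191, 0]) cube([42, 42, 697]);
translate([195, 874, 0]) cube([42, 42, 697]);
translate([966, 874, 0]) cube([42, 42, 697]);
translate([237, 191, 580]) cube([729, 42, 117]);
translate([237, 874, 580]) cube([729, 42, 117]);
translate([195, 233, 580]) cube([42, 641, 117]);
translate([966, 233, 580]) cube([42, 641, 117]);


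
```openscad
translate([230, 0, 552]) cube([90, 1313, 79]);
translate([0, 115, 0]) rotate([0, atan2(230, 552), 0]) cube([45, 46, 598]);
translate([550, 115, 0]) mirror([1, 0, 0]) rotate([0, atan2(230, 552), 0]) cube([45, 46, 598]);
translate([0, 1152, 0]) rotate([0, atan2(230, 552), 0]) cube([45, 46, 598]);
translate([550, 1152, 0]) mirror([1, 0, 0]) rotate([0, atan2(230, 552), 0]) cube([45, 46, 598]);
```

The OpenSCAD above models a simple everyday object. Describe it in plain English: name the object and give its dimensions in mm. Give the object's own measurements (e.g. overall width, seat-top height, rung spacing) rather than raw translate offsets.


A sawhorse. A 90×1313×79 mm beam (x, y, z) sits on two A-frame leg pairs. Each pair is two raked legs of 45×46 mm section (46 mm along y) splaying symmetrically in x. Each leg rises 552 mm vertically over 230 mm of horizontal reach and is 598 mm long along its own axis. Every leg's outer bottom edge rests on the floor and its outer top edge meets a bottom edge of the beam — the left legs (tilting toward +x) meet the beam's −x bottom edge, the right legs (their mirror images, tilting toward −x) meet its +x bottom edge — so the leg tops tuck under the beam, the beam's underside is 552 mm above the floor, and the feet are 550 mm apart outside-to-outside with the beam centred between them. The two leg pairs are set in 115 mm from either end of the beam.


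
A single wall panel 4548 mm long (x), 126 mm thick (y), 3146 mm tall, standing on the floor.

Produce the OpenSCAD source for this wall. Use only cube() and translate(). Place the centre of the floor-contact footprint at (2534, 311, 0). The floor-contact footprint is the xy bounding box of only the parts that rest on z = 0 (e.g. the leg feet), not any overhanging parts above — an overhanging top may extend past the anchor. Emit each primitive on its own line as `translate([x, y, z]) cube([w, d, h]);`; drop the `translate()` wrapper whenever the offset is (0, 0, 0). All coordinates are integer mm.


translate([260, 248, 0]) cube([4548, 126, 3146]);


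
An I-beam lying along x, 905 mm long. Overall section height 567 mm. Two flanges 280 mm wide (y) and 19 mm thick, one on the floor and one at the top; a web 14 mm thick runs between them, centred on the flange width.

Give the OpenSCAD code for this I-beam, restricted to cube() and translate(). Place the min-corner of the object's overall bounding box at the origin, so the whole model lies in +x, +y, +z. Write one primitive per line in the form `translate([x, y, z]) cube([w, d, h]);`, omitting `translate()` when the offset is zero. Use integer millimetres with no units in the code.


cube([905, 280, 19]);
translate([0, 133, 19]) cube([905, 14, 529]);
translate([0, 0, 548]) cube([905, 280, 19]);


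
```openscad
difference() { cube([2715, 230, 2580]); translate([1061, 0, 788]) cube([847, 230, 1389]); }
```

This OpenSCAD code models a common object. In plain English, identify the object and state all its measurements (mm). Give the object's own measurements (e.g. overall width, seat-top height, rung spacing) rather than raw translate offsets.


A wall 2715 mm long (x), 230 mm thick (y), 2580 mm tall, with a rectangular window opening cut through it. The opening is 847 mm wide and 1389 mm tall; its sill is at z = 788 mm and its near (−x) edge is 1061 mm from the wall's −x end. The opening passes through the full wall thickness.


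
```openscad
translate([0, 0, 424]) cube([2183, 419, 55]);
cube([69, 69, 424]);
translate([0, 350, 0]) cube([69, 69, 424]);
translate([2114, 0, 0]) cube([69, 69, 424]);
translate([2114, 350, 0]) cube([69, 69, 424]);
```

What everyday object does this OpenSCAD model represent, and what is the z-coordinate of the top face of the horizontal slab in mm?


A bench. The seat-top height is 479 mm.

A long slab on four corner posts — a bench. The slab sits at z = 424 with thickness 55, so the top is 424 + 55 = 479 mm.


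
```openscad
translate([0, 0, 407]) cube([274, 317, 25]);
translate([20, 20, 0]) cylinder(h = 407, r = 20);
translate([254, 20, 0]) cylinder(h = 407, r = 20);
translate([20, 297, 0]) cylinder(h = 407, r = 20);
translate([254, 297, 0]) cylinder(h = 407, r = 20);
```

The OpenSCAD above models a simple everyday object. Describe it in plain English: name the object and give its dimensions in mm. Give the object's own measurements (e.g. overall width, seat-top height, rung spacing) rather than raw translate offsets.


A simple wooden stool: a rectangular seat 274 mm (x) by 317 mm (y), 25 mm thick, top face at z = 432 mm, on four round legs, each 40 mm in diameter. The legs rest on z = 0, each leg's axis is inset half a diameter from the nearest pair of seat edges (so the leg's bounding box is flush with the corner).


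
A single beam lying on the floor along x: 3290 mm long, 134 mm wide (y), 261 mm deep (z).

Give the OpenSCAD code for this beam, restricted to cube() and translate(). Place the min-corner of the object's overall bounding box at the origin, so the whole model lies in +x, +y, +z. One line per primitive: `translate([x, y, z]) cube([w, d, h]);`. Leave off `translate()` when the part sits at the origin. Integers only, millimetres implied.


cube([3290, 134, 261]);


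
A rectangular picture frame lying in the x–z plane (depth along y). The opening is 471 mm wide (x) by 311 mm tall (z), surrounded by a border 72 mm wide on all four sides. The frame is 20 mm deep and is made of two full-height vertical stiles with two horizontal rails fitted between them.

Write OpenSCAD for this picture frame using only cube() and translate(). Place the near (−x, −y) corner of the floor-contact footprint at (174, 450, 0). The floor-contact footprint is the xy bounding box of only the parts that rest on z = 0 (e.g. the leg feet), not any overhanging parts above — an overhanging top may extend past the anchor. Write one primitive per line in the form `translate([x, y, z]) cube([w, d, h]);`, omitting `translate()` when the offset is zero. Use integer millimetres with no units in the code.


translate([174, 450, 0]) cube([72, 20, 455]);
translate([717, 450, 0]) cube([72, 20, 455]);
translate([246, 450, 0]) cube([471, 20, 72]);
translate([246, 450, 383]) cube([471, 20, 72]);


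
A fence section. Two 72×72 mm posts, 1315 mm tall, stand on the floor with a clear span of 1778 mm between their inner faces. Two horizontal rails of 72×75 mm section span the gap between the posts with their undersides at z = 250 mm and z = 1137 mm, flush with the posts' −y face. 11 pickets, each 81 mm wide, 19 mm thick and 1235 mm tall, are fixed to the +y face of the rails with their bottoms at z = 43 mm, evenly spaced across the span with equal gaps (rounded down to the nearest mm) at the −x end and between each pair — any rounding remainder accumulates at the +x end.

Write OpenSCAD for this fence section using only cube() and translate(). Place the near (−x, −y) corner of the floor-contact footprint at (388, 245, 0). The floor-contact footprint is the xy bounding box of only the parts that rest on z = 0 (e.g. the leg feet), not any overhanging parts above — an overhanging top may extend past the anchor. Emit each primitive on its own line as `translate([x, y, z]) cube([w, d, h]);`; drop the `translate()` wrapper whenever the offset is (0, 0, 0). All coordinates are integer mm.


translate([388, 245, 0]) cube([72, 72, 1315]);
translate([2238, 245, 0]) cube([72, 72, 1315]);
translate([460, 245, 250]) cube([1778, 72, 75]);
translate([460, 245, 1137]) cube([1778, 72, 75]);
translate([533, 317, 43]) cube([81, 19, 1235]);
translate([687, 317, 43]) cube([81, 19, 1235]);
translate([841, 317, 43]) cube([81, 19, 1235]);
translate([995, 317, 43]) cube([81, 19, 1235]);
translate([1149, 317, 43]) cube([81, 19, 1235]);
translate([1303, 317, 43]) cube([81, 19, 1235]);
translate([1457, 317, 43]) cube([81, 19, 1235]);
translate([1611, 317, 43]) cube([81, 19, 1235]);
translate([1765, 317, 43]) cube([81, 19, 1235]);
translate([1919, 317, 43]) cube([81, 19, 1235]);
translate([2073, 317, 43]) cube([81, 19, 1235]);


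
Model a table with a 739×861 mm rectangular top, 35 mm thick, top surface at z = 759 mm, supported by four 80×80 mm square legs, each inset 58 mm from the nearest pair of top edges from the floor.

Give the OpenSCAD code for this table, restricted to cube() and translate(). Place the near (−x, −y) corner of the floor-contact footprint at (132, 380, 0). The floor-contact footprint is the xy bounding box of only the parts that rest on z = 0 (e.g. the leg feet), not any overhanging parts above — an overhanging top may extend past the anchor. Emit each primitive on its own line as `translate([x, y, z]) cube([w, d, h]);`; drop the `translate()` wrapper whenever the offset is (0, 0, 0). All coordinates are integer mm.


// leg_h = 759 - 35 = 724
translate([74, 322, 724]) cube([739, 861, 35]);
translate([132, 380, 0]) cube([80, 80, 724]);
translate([675, 380, 0]) cube([80, 80, 724]);
translate([132, 1045, 0]) cube([80, 80, 724]);
translate([675, 1045, 0]) cube([80, 80, 724]);


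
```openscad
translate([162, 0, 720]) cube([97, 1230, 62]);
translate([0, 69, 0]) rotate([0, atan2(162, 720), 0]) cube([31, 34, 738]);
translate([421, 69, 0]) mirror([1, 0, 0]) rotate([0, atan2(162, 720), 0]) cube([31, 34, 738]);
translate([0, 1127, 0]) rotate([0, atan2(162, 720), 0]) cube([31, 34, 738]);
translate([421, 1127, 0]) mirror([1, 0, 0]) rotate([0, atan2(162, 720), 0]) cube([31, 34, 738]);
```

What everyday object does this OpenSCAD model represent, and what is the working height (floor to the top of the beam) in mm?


A sawhorse. The overall height is 782 mm.

A beam across two mirrored pairs of raked legs — a sawhorse. The beam's underside is at z = 720 (matching the legs' vertical rise in atan2(162, 720)) and the beam is 62 mm tall, so its top is at 720 + 62 = 782 mm. The raked legs top out at the beam's underside, so that is the highest point.


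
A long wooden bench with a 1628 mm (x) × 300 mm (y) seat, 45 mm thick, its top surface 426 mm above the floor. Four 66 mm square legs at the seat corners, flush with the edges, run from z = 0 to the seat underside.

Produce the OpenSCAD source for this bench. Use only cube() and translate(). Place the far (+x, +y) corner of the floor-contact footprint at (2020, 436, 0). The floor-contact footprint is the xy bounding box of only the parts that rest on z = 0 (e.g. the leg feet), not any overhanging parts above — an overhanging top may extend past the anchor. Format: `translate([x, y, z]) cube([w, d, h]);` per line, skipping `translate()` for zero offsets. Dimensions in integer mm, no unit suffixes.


// leg_h = 426 − 45 = 381
translate([392, 136, 381]) cube([1628, 300, 45]);
translate([392, 136, 0]) cube([66, 66, 381]);
translate([392, 370, 0]) cube([66, 66, 381]);
translate([1954, 136, 0]) cube([66, 66, 381]);
translate([1954, 370, 0]) cube([66, 66, 381]);


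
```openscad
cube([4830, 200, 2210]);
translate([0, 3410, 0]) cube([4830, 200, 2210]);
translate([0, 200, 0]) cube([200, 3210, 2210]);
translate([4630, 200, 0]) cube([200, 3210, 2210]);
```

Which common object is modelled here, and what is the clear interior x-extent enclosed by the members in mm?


A house (or room) frame. The interior width is 4430 mm.

Four 2210 mm walls enclosing a rectangle with no floor or roof — a room or house frame. Outside width is 4830 mm and wall thickness is 200 mm, so the interior width is 4830 − 2 × 200 = 4430 mm.


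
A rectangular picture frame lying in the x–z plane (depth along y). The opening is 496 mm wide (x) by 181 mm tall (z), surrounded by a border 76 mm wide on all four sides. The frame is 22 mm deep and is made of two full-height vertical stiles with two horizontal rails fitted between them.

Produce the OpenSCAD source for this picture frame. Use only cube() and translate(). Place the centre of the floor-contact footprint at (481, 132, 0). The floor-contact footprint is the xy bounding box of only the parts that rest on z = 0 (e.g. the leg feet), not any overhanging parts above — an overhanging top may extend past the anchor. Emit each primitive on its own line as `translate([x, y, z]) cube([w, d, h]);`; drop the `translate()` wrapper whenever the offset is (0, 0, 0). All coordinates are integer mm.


translate([157, 121, 0]) cube([76, 22, 333]);
translate([729, 121, 0]) cube([76, 22, 333]);
translate([233, 121, 0]) cube([496, 22, 76]);
translate([233, 121, 257]) cube([496, 22, 76]);


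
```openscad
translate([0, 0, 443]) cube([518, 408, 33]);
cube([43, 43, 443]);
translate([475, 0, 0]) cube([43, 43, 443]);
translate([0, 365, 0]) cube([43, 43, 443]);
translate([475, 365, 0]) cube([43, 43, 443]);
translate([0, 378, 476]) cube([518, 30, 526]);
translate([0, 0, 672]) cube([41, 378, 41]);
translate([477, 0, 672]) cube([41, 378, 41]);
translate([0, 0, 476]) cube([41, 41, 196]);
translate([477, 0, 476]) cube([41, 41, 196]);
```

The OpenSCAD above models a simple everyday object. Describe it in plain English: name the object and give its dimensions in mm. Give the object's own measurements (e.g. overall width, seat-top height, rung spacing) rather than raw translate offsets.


A chair. The seat is a 518×408×33 mm slab with its top at z = 476 mm, on four 43×43 mm corner legs (flush with the seat edges, standing on z = 0). A flat backrest 30 mm thick, 526 mm tall, spans the full seat width and rises from the seat top along its +y edge, rear face flush with the rear of the seat. Two armrests of 41×41 mm section run along each side from the seat's front edge to the front of the backrest, top faces 237 mm above the seat top and outer faces flush with the seat's x-edges; a 41×41 mm post under the front of each armrest stands on the seat at the front corner.


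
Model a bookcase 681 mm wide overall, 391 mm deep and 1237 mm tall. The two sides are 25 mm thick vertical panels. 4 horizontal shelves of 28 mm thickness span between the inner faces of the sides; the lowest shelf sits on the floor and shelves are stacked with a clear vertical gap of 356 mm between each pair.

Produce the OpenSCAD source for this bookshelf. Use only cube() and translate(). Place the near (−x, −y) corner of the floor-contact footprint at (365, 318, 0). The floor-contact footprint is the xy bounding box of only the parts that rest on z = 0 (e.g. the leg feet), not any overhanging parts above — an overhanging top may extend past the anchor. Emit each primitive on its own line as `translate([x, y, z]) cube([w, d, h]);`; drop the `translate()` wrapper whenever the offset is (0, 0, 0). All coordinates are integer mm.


translate([365, 318, 0]) cube([25, 391, 1237]);
translate([1021, 318, 0]) cube([25, 391, 1237]);
translate([390, 318, 0]) cube([631, 391, 28]);
translate([390, 318, 384]) cube([631, 391, 28]);
translate([390, 318, 768]) cube([631, 391, 28]);
translate([390, 318, 1152]) cube([631, 391, 28]);


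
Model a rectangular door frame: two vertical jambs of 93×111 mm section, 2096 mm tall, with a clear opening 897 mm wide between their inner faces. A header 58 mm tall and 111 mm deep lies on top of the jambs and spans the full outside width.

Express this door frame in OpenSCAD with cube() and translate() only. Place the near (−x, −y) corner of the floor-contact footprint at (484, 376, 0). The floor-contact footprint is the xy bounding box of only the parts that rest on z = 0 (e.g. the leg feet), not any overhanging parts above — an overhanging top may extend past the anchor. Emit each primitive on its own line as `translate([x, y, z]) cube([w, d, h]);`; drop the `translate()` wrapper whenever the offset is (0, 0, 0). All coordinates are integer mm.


translate([484, 376, 0]) cube([93, 111, 2096]);
translate([1474, 376, 0]) cube([93, 111, 2096]);
translate([484, 376, 2096]) cube([1083, 111, 58]);


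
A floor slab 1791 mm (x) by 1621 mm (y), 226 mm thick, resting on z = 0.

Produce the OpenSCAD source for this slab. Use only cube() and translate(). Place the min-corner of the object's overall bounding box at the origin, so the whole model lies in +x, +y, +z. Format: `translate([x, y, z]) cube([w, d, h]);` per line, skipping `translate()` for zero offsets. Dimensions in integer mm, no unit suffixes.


cube([1791, 1621, 226]);


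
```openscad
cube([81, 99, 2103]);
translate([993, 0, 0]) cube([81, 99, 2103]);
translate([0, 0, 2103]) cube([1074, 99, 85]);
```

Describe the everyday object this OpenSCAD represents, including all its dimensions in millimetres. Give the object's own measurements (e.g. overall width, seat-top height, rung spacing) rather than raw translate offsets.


A door frame. The clear opening is 912 mm wide and 2103 mm high. Two 81 mm wide jambs, 99 mm deep, stand either side of the opening from the floor to the top of the opening. A 85 mm thick head sits across the top of both jambs, spanning the full outside width of the frame.


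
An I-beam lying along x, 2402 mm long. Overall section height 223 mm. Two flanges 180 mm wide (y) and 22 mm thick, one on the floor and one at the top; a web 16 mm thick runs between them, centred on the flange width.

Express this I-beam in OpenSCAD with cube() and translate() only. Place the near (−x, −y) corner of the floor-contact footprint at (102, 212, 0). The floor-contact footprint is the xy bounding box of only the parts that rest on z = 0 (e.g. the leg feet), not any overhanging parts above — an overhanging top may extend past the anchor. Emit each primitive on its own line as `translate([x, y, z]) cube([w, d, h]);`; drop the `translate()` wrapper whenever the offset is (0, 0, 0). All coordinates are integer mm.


translate([102, 212, 0]) cube([2402, 180, 22]);
translate([102, 294, 22]) cube([2402, 16, 179]);
translate([102, 212, 201]) cube([2402, 180, 22]);


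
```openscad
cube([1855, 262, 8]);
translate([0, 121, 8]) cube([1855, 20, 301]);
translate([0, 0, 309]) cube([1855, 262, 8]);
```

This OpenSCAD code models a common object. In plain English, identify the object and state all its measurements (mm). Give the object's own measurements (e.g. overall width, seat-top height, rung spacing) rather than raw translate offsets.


An I-beam lying along x, 1855 mm long. Overall section height 317 mm. Two flanges 262 mm wide (y) and 8 mm thick, one on the floor and one at the top; a web 20 mm thick runs between them, centred on the flange width.


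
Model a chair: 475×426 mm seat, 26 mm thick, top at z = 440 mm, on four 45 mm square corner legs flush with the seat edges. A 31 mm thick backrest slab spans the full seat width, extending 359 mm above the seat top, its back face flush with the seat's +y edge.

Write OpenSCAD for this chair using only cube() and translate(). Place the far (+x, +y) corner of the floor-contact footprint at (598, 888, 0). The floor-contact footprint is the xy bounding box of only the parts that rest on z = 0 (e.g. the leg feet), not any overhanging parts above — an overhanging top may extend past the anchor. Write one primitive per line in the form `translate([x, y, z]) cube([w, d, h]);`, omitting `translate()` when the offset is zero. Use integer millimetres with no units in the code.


translate([123, 462, 414]) cube([475, 426, 26]);
translate([123, 462, 0]) cube([45, 45, 414]);
translate([553, 462, 0]) cube([45, 45, 414]);
translate([123, 843, 0]) cube([45, 45, 414]);
translate([553, 843, 0]) cube([45, 45, 414]);
translate([123, 857, 440]) cube([475, 31, 359]);


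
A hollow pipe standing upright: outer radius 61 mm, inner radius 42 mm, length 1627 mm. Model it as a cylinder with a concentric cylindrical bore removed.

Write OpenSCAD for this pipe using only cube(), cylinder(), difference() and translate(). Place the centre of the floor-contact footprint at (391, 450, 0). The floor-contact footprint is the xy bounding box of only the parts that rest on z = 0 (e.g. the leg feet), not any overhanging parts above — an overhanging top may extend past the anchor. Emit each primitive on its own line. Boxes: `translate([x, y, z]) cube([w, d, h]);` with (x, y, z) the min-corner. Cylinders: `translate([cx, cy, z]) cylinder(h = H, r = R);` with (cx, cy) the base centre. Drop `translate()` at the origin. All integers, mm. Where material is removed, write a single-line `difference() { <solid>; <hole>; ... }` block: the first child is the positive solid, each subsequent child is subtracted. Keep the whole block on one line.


difference() { translate([391, 450, 0]) cylinder(h = 1627, r = 61); translate([391, 450, 0]) cylinder(h = 1627, r = 42); }


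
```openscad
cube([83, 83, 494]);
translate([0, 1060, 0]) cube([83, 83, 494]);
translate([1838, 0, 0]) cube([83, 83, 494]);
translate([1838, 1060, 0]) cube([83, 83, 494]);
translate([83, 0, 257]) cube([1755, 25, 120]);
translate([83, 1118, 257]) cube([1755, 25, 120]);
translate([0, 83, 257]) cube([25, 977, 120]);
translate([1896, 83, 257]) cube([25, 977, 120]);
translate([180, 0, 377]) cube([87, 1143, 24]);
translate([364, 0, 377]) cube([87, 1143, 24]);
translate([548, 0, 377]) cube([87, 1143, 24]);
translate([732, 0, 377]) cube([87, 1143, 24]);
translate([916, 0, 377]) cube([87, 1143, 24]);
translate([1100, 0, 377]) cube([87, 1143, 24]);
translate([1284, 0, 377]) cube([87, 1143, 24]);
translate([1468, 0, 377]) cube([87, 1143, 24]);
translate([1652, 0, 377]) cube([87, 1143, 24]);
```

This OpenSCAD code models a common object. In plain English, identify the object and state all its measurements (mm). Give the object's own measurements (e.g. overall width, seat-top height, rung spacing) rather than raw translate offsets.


A bed frame 1921 mm long (x) by 1143 mm wide (y). Four 83×83 mm corner posts, 494 mm tall, at the corners of the footprint. Four rails of 25 mm thickness and 120 mm height run between adjacent posts with their undersides at z = 257 mm, their outer faces flush with the outside of the frame (the two x-running rails run between the posts' inner faces; the two y-running rails run between the posts' inner faces). 9 slats, each 87 mm wide (x) and 24 mm thick, lie across the top of the two x-running rails, running the full 1143 mm width of the frame in y; along x they sit between the end posts with a 97 mm gap after the −x posts and between neighbouring slats, leaving 99 mm before the +x posts.


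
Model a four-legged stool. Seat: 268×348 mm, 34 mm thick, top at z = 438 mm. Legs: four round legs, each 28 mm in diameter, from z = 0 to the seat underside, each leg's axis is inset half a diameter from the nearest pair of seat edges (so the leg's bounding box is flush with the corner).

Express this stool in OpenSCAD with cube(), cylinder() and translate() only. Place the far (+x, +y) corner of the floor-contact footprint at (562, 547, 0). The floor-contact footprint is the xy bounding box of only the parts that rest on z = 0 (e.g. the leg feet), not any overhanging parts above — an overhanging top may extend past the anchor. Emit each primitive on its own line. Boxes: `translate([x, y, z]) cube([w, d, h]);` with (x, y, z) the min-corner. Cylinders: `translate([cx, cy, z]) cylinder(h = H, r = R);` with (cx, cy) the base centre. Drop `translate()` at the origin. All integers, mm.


translate([294, 199, 404]) cube([268, 348, 34]);
translate([308, 213, 0]) cylinder(h = 404, r = 14);
translate([548, 213, 0]) cylinder(h = 404, r = 14);
translate([308, 533, 0]) cylinder(h = 404, r = 14);
translate([548, 533, 0]) cylinder(h = 404, r = 14);


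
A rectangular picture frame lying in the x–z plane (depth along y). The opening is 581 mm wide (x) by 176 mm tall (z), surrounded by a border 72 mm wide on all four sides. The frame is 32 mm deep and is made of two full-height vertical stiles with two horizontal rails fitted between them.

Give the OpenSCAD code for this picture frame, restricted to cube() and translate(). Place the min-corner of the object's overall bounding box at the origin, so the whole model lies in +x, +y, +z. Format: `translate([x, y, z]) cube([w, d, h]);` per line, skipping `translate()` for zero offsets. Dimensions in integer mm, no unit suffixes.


cube([72, 32, 320]);
translate([653, 0, 0]) cube([72, 32, 320]);
translate([72, 0, 0]) cube([581, 32, 72]);
translate([72, 0, 248]) cube([581, 32, 72]);


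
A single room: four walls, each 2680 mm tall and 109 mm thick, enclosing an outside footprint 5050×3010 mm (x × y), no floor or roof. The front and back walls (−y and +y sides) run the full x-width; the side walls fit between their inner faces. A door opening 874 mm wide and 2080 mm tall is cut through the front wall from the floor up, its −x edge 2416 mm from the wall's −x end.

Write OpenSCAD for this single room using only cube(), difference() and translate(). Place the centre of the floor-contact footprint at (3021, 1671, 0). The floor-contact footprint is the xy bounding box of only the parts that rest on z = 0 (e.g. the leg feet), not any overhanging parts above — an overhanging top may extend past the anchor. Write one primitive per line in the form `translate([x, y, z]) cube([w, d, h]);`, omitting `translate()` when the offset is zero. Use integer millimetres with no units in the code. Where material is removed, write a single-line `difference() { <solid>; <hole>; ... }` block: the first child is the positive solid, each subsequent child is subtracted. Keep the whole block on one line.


difference() { translate([496, 166, 0]) cube([5050, 109, 2680]); translate([2912, 166, 0]) cube([874, 109, 2080]); }
translate([496, 3067, 0]) cube([5050, 109, 2680]);
translate([496, 275, 0]) cube([109, 2792, 2680]);
translate([5437, 275, 0]) cube([109, 2792, 2680]);


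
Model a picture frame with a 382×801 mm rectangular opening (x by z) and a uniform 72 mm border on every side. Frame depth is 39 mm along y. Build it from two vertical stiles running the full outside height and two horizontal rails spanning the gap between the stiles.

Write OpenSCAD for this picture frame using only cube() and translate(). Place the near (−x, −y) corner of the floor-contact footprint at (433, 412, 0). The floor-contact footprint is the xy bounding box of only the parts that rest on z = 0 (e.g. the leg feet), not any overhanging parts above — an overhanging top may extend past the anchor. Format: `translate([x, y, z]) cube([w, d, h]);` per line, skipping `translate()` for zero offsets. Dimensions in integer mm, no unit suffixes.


translate([433, 412, 0]) cube([72, 39, 945]);
translate([887, 412, 0]) cube([72, 39, 945]);
translate([505, 412, 0]) cube([382, 39, 72]);
translate([505, 412, 873]) cube([382, 39, 72]);


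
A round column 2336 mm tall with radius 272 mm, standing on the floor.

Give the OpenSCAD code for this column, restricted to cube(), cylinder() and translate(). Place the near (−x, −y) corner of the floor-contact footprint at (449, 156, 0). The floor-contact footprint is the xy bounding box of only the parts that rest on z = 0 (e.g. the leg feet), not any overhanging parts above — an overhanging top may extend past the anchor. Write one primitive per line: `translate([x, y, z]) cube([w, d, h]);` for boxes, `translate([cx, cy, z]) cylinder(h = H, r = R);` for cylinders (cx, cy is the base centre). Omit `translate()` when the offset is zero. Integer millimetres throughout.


translate([721, 428, 0]) cylinder(h = 2336, r = 272);


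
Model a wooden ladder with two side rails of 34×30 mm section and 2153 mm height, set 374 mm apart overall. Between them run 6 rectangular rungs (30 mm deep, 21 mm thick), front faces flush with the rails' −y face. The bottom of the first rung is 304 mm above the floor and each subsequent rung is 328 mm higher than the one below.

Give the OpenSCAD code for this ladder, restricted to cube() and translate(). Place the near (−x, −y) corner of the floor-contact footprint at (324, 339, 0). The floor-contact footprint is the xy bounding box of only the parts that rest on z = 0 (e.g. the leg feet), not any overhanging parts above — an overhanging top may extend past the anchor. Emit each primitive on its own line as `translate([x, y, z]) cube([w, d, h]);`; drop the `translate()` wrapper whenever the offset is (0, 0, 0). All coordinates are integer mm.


translate([324, 339, 0]) cube([34, 30, 2153]);
translate([664, 339, 0]) cube([34, 30, 2153]);
translate([358, 339, 304]) cube([306, 30, 21]);
translate([358, 339, 632]) cube([306, 30, 21]);
translate([358, 339, 960]) cube([306, 30, 21]);
translate([358, 339, 1288]) cube([306, 30, 21]);
translate([358, 339, 1616]) cube([306, 30, 21]);
translate([358, 339, 1944]) cube([306, 30, 21]);


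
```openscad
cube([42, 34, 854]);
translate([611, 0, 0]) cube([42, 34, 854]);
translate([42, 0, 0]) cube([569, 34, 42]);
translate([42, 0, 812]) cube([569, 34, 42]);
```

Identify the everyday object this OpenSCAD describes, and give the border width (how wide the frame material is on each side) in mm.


A picture frame. The border width is 42 mm.

Four thin pieces enclosing a rectangular opening — a picture frame. The two full-height stiles are 854 mm tall; the top rail sits at z = 812 and is 42 mm tall, so the border above the opening is 854 − 812 = 42 mm, matching the stile x-width.


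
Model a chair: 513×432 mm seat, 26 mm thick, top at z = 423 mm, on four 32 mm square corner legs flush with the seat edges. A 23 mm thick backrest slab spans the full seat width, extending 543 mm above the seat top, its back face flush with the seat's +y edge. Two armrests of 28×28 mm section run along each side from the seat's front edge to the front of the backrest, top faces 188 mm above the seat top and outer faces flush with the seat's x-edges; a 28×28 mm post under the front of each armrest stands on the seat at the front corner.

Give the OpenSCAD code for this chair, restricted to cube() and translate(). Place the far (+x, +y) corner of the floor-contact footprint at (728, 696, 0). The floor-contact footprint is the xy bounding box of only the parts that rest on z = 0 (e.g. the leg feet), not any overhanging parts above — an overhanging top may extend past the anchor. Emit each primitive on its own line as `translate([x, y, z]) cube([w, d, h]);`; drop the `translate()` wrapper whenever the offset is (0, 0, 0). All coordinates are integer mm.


translate([215, 264, 397]) cube([513, 432, 26]);
translate([215, 264, 0]) cube([32, 32, 397]);
translate([696, 264, 0]) cube([32, 32, 397]);
translate([215, 664, 0]) cube([32, 32, 397]);
translate([696, 664, 0]) cube([32, 32, 397]);
translate([215, 673, 423]) cube([513, 23, 543]);
translate([215, 264, 583]) cube([28, 409, 28]);
translate([700, 264, 583]) cube([28, 409, 28]);
translate([215, 264, 423]) cube([28, 28, 160]);
translate([700, 264, 423]) cube([28, 28, 160]);
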